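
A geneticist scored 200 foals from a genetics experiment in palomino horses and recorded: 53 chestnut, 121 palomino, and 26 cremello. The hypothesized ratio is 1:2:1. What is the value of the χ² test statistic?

Total ratio parts = 4. Expected numbers out of 200:
  chestnut: 200 × 1/4 = 50
  palomino: 200 × 2/4 = 100
  cremello: 200 × 1/4 = 50
χ² = Σ (O − E)² / E
  chestnut: (53 − 50)² / 50 = 0.1800
  palomino: (121 − 100)² / 100 = 4.4100
  cremello: (26 − 50)² / 50 = 11.5200
χ² = 0.1800 + 4.4100 + 11.5200 = 16.110

16.110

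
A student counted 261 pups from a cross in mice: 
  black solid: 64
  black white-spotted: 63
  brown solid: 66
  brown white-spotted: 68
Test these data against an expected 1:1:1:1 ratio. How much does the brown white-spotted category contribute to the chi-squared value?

The 1:1:1:1 ratio has 4 parts, so with N = 261 the expected counts are:
  black solid: 261 × 1/4 = 65.25
  black white-spotted: 261 × 1/4 = 65.25
  brown solid: 261 × 1/4 = 65.25
  brown white-spotted: 261 × 1/4 = 65.25
Contribution of brown white-spotted: (68 − 65.25)² / 65.25 = 0.1159

0.116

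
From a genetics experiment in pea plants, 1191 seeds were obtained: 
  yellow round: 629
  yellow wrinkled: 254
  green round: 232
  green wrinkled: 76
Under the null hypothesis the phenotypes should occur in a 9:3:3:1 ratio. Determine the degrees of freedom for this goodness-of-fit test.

A goodness-of-fit test with 4 phenotype classes has df = 4 − 1 = 3.

3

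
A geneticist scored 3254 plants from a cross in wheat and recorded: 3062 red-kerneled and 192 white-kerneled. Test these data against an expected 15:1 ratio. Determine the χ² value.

The 15:1 ratio has 16 parts, so with N = 3254 the expected counts are:
  red-kerneled: 3254 × 15/16 = 3050.625
  white-kerneled: 3254 × 1/16 = 203.375
χ² = Σ (O − E)² / E
  red-kerneled: (3062 − 3050.625)² / 3050.625 = 0.0424
  white-kerneled: (192 − 203.375)² / 203.375 = 0.6362
χ² = 0.0424 + 0.6362 = 0.6786 ≈ 0.679

0.679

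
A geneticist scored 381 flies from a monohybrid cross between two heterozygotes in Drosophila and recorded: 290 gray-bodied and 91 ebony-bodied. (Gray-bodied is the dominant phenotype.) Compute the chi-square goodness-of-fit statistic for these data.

For a monohybrid cross between heterozygotes with complete dominance, the expected phenotypic ratio is 3:1.
The 3:1 ratio has 4 parts, so with N = 381 the expected counts are:
  gray-bodied: 381 × 3/4 = 285.75
  ebony-bodied: 381 × 1/4 = 95.25
χ² = Σ (O − E)² / E
  gray-bodied: (290 − 285.75)² / 285.75 = 0.0632
  ebony-bodied: (91 − 95.25)² / 95.25 = 0.1896
χ² = 0.0632 + 0.1896 = 0.2528 ≈ 0.253

0.253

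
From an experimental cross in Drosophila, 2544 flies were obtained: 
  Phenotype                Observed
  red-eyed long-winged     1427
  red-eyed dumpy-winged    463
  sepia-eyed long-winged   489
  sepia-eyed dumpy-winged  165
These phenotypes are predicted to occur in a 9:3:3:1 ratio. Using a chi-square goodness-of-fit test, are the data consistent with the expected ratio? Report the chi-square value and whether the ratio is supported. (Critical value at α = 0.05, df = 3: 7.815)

0.950; consistent

Total ratio parts = 16. Expected numbers out of 2544:
  red-eyed long-winged: 2544 × 9/16 = 1431
  red-eyed dumpy-winged: 2544 × 3/16 = 477
  sepia-eyed long-winged: 2544 × 3/16 = 477
  sepia-eyed dumpy-winged: 2544 × 1/16 = 159
χ² = Σ (O − E)² / E
  red-eyed long-winged: (1427 − 1431)² / 1431 = 0.0112
  red-eyed dumpy-winged: (463 − 477)² / 477 = 0.4109
  sepia-eyed long-winged: (489 − 477)² / 477 = 0.3019
  sepia-eyed dumpy-winged: (165 − 159)² / 159 = 0.2264
χ² = 0.0112 + 0.4109 + 0.3019 + 0.2264 = 0.9504 ≈ 0.950
Degrees of freedom = 4 − 1 = 3; critical value at α = 0.05 is 7.815.
Since 0.950 < 7.815, we fail to reject the null hypothesis — the data are consistent with the 9:3:3:1 ratio.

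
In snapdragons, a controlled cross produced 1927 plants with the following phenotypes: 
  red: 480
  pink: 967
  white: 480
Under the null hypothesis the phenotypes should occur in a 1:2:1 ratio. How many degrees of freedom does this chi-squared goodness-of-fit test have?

2

A goodness-of-fit test with 3 phenotype classes has df = 3 − 1 = 2.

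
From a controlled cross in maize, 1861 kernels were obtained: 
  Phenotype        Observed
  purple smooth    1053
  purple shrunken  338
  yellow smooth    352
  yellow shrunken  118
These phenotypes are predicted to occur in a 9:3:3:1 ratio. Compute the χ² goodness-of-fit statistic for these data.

The 9:3:3:1 ratio has 16 parts, so with N = 1861 the expected counts are:
  purple smooth: 1861 × 9/16 = 1046.8125
  purple shrunken: 1861 × 3/16 = 348.9375
  yellow smooth: 1861 × 3/16 = 348.9375
  yellow shrunken: 1861 × 1/16 = 116.3125
χ² = Σ (O − E)² / E
  purple smooth: (1053 − 1046.8125)² / 1046.8125 = 0.0366
  purple shrunken: (338 − 348.9375)² / 348.9375 = 0.3428
  yellow smooth: (352 − 348.9375)² / 348.9375 = 0.0269
  yellow shrunken: (118 − 116.3125)² / 116.3125 = 0.0245
χ² = 0.0366 + 0.3428 + 0.0269 + 0.0245 = 0.4308 ≈ 0.431

0.431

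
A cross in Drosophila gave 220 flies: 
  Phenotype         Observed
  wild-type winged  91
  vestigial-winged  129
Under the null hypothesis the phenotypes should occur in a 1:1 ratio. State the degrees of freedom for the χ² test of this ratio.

A goodness-of-fit test with 2 phenotype classes has df = 2 − 1 = 1.

1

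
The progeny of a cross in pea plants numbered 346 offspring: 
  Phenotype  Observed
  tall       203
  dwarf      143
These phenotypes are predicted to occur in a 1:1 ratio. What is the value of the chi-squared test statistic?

10.405

Under the 1:1 hypothesis (Σ ratio = 2, N = 346):
  tall: 346 × 1/2 = 173
  dwarf: 346 × 1/2 = 173
χ² = Σ (O − E)² / E
  tall: (203 − 173)² / 173 = 5.2023
  dwarf: (143 − 173)² / 173 = 5.2023
χ² = 5.2023 + 5.2023 = 10.4046 ≈ 10.405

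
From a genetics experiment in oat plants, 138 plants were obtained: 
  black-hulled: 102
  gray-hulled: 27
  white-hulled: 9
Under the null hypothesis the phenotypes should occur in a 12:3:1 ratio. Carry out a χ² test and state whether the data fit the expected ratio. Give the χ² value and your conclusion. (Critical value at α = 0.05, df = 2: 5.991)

The 12:3:1 ratio has 16 parts, so with N = 138 the expected counts are:
  black-hulled: 138 × 12/16 = 103.5
  gray-hulled: 138 × 3/16 = 25.875
  white-hulled: 138 × 1/16 = 8.625
χ² = Σ (O − E)² / E
  black-hulled: (102 − 103.5)² / 103.5 = 0.0217
  gray-hulled: (27 − 25.875)² / 25.875 = 0.0489
  white-hulled: (9 − 8.625)² / 8.625 = 0.0163
χ² = 0.0217 + 0.0489 + 0.0163 = 0.0869 ≈ 0.087
Degrees of freedom = 3 − 1 = 2; critical value at α = 0.05 is 5.991.
Since 0.087 < 5.991, we fail to reject the null hypothesis — the data are consistent with the 12:3:1 ratio.

0.087; consistent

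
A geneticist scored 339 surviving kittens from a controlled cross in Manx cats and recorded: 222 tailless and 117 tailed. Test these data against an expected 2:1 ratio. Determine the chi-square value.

Expected counts for N = 339 under a 2:1 ratio (total parts = 3):
  tailless: 339 × 2/3 = 226
  tailed: 339 × 1/3 = 113
χ² = Σ (O − E)² / E
  tailless: (222 − 226)² / 226 = 0.0708
  tailed: (117 − 113)² / 113 = 0.1416
χ² = 0.0708 + 0.1416 = 0.2124 ≈ 0.212

0.212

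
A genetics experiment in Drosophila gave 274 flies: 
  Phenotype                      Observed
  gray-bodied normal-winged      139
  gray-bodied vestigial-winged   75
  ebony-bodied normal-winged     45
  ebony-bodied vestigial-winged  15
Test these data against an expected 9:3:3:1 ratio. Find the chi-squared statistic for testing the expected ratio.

The 9:3:3:1 ratio has 16 parts, so with N = 274 the expected counts are:
  gray-bodied normal-winged: 274 × 9/16 = 154.125
  gray-bodied vestigial-winged: 274 × 3/16 = 51.375
  ebony-bodied normal-winged: 274 × 3/16 = 51.375
  ebony-bodied vestigial-winged: 274 × 1/16 = 17.125
χ² = Σ (O − E)² / E
  gray-bodied normal-winged: (139 − 154.125)² / 154.125 = 1.4843
  gray-bodied vestigial-winged: (75 − 51.375)² / 51.375 = 10.8641
  ebony-bodied normal-winged: (45 − 51.375)² / 51.375 = 0.7911
  ebony-bodied vestigial-winged: (15 − 17.125)² / 17.125 = 0.2637
χ² = 1.4843 + 10.8641 + 0.7911 + 0.2637 = 13.4032 ≈ 13.403

13.403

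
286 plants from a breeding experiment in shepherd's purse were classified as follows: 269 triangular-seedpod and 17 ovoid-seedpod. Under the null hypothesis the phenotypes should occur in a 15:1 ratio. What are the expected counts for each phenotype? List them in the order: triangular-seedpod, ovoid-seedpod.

268.125, 17.875

Expected counts for N = 286 under a 15:1 ratio (total parts = 16):
  triangular-seedpod: 286 × 15/16 = 268.125
  ovoid-seedpod: 286 × 1/16 = 17.875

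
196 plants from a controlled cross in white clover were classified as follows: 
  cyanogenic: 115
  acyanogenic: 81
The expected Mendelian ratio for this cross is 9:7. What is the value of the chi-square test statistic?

0.468

The 9:7 ratio has 16 parts, so with N = 196 the expected counts are:
  cyanogenic: 196 × 9/16 = 110.25
  acyanogenic: 196 × 7/16 = 85.75
χ² = Σ (O − E)² / E
  cyanogenic: (115 − 110.25)² / 110.25 = 0.2046
  acyanogenic: (81 − 85.75)² / 85.75 = 0.2631
χ² = 0.2046 + 0.2631 = 0.4677 ≈ 0.468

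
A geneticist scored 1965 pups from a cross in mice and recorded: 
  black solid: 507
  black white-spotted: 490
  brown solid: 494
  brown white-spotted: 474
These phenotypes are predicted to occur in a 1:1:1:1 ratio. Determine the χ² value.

1.129

Expected counts for N = 1965 under a 1:1:1:1 ratio (total parts = 4):
  black solid: 1965 × 1/4 = 491.25
  black white-spotted: 1965 × 1/4 = 491.25
  brown solid: 1965 × 1/4 = 491.25
  brown white-spotted: 1965 × 1/4 = 491.25
χ² = Σ (O − E)² / E
  black solid: (507 − 491.25)² / 491.25 = 0.5050
  black white-spotted: (490 − 491.25)² / 491.25 = 0.0032
  brown solid: (494 − 491.25)² / 491.25 = 0.0154
  brown white-spotted: (474 − 491.25)² / 491.25 = 0.6057
χ² = 0.5050 + 0.0032 + 0.0154 + 0.6057 = 1.1293 ≈ 1.129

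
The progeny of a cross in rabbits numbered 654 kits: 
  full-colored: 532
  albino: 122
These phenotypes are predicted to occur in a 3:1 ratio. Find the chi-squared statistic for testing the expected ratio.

Total ratio parts = 4. Expected numbers out of 654:
  full-colored: 654 × 3/4 = 490.5
  albino: 654 × 1/4 = 163.5
χ² = Σ (O − E)² / E
  full-colored: (532 − 490.5)² / 490.5 = 3.5112
  albino: (122 − 163.5)² / 163.5 = 10.5336
χ² = 3.5112 + 10.5336 = 14.0448 ≈ 14.045

14.045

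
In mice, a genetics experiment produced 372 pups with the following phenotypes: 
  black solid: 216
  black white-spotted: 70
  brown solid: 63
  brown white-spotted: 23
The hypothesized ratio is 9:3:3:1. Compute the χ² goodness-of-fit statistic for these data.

0.875

Total ratio parts = 16. Expected numbers out of 372:
  black solid: 372 × 9/16 = 209.25
  black white-spotted: 372 × 3/16 = 69.75
  brown solid: 372 × 3/16 = 69.75
  brown white-spotted: 372 × 1/16 = 23.25
χ² = Σ (O − E)² / E
  black solid: (216 − 209.25)² / 209.25 = 0.2177
  black white-spotted: (70 − 69.75)² / 69.75 = 0.0009
  brown solid: (63 − 69.75)² / 69.75 = 0.6532
  brown white-spotted: (23 − 23.25)² / 23.25 = 0.0027
χ² = 0.2177 + 0.0009 + 0.6532 + 0.0027 = 0.8745 ≈ 0.875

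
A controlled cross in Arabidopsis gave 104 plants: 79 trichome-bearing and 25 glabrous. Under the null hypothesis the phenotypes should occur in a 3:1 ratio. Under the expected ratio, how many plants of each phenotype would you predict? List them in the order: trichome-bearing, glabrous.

Total ratio parts = 4. Expected numbers out of 104:
  trichome-bearing: 104 × 3/4 = 78
  glabrous: 104 × 1/4 = 26

78, 26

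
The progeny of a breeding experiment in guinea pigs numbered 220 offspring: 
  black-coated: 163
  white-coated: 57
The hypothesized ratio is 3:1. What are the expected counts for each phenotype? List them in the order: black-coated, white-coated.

Expected counts for N = 220 under a 3:1 ratio (total parts = 4):
  black-coated: 220 × 3/4 = 165
  white-coated: 220 × 1/4 = 55

165, 55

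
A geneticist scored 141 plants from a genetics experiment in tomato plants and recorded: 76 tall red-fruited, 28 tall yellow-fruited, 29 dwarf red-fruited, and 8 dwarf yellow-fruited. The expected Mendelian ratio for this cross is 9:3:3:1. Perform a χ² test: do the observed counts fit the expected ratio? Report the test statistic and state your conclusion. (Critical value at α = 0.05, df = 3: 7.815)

0.554; consistent

Expected counts for N = 141 under a 9:3:3:1 ratio (total parts = 16):
  tall red-fruited: 141 × 9/16 = 79.3125
  tall yellow-fruited: 141 × 3/16 = 26.4375
  dwarf red-fruited: 141 × 3/16 = 26.4375
  dwarf yellow-fruited: 141 × 1/16 = 8.8125
χ² = Σ (O − E)² / E
  tall red-fruited: (76 − 79.3125)² / 79.3125 = 0.1383
  tall yellow-fruited: (28 − 26.4375)² / 26.4375 = 0.0923
  dwarf red-fruited: (29 − 26.4375)² / 26.4375 = 0.2484
  dwarf yellow-fruited: (8 − 8.8125)² / 8.8125 = 0.0749
χ² = 0.1383 + 0.0923 + 0.2484 + 0.0749 = 0.5539 ≈ 0.554
Degrees of freedom = 4 − 1 = 3; critical value at α = 0.05 is 7.815.
Since 0.554 < 7.815, we fail to reject the null hypothesis — the data are consistent with the 9:3:3:1 ratio.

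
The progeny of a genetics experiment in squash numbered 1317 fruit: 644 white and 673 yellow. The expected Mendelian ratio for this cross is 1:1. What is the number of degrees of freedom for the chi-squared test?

1

A goodness-of-fit test with 2 phenotype classes has df = 2 − 1 = 1.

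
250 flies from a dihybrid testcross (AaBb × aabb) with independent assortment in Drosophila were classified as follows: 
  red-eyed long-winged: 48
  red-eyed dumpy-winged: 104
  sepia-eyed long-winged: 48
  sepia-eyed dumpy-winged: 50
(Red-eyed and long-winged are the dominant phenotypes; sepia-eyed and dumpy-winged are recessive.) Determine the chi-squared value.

A dihybrid testcross with independent assortment gives a 1:1:1:1 ratio.
Under the 1:1:1:1 hypothesis (Σ ratio = 4, N = 250):
  red-eyed long-winged: 250 × 1/4 = 62.5
  red-eyed dumpy-winged: 250 × 1/4 = 62.5
  sepia-eyed long-winged: 250 × 1/4 = 62.5
  sepia-eyed dumpy-winged: 250 × 1/4 = 62.5
χ² = Σ (O − E)² / E
  red-eyed long-winged: (48 − 62.5)² / 62.5 = 3.3640
  red-eyed dumpy-winged: (104 − 62.5)² / 62.5 = 27.5560
  sepia-eyed long-winged: (48 − 62.5)² / 62.5 = 3.3640
  sepia-eyed dumpy-winged: (50 − 62.5)² / 62.5 = 2.5000
χ² = 3.3640 + 27.5560 + 3.3640 + 2.5000 = 36.784

36.784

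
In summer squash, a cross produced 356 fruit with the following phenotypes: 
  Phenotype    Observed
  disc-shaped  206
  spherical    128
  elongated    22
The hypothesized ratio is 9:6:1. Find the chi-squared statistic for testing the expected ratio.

0.395

Expected counts for N = 356 under a 9:6:1 ratio (total parts = 16):
  disc-shaped: 356 × 9/16 = 200.25
  spherical: 356 × 6/16 = 133.5
  elongated: 356 × 1/16 = 22.25
χ² = Σ (O − E)² / E
  disc-shaped: (206 − 200.25)² / 200.25 = 0.1651
  spherical: (128 − 133.5)² / 133.5 = 0.2266
  elongated: (22 − 22.25)² / 22.25 = 0.0028
χ² = 0.1651 + 0.2266 + 0.0028 = 0.3945 ≈ 0.395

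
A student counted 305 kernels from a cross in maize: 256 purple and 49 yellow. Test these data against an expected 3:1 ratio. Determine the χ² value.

Under the 3:1 hypothesis (Σ ratio = 4, N = 305):
  purple: 305 × 3/4 = 228.75
  yellow: 305 × 1/4 = 76.25
χ² = Σ (O − E)² / E
  purple: (256 − 228.75)² / 228.75 = 3.2462
  yellow: (49 − 76.25)² / 76.25 = 9.7385
χ² = 3.2462 + 9.7385 = 12.9847 ≈ 12.985

12.985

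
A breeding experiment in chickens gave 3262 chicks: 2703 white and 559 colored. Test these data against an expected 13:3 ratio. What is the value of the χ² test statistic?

The 13:3 ratio has 16 parts, so with N = 3262 the expected counts are:
  white: 3262 × 13/16 = 2650.375
  colored: 3262 × 3/16 = 611.625
χ² = Σ (O − E)² / E
  white: (2703 − 2650.375)² / 2650.375 = 1.0449
  colored: (559 − 611.625)² / 611.625 = 4.5279
χ² = 1.0449 + 4.5279 = 5.5728 ≈ 5.573

5.573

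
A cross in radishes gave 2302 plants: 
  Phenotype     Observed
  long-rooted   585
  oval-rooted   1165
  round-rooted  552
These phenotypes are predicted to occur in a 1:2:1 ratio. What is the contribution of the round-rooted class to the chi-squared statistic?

Expected counts for N = 2302 under a 1:2:1 ratio (total parts = 4):
  long-rooted: 2302 × 1/4 = 575.5
  oval-rooted: 2302 × 2/4 = 1151
  round-rooted: 2302 × 1/4 = 575.5
Contribution of round-rooted: (552 − 575.5)² / 575.5 = 0.9596

0.960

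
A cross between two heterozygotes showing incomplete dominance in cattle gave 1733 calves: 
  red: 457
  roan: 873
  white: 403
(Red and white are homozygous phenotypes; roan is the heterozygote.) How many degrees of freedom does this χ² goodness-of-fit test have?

With incomplete dominance, a heterozygote × heterozygote cross gives a 1:2:1 phenotypic ratio.
A goodness-of-fit test with 3 phenotype classes has df = 3 − 1 = 2.

2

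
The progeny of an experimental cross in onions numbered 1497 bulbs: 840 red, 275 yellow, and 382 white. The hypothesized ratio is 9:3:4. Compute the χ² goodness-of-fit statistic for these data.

The 9:3:4 ratio has 16 parts, so with N = 1497 the expected counts are:
  red: 1497 × 9/16 = 842.0625
  yellow: 1497 × 3/16 = 280.6875
  white: 1497 × 4/16 = 374.25
χ² = Σ (O − E)² / E
  red: (840 − 842.0625)² / 842.0625 = 0.0051
  yellow: (275 − 280.6875)² / 280.6875 = 0.1152
  white: (382 − 374.25)² / 374.25 = 0.1605
χ² = 0.0051 + 0.1152 + 0.1605 = 0.2808 ≈ 0.281

0.281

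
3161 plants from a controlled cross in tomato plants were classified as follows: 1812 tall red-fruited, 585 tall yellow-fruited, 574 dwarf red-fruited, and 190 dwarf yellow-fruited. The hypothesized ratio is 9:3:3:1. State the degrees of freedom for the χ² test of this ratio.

3

A goodness-of-fit test with 4 phenotype classes has df = 4 − 1 = 3.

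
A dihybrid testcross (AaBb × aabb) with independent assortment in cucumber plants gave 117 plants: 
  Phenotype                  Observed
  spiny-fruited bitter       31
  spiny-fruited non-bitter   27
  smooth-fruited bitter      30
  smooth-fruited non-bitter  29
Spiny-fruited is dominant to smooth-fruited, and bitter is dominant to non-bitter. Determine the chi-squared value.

A dihybrid testcross with independent assortment gives a 1:1:1:1 ratio.
The 1:1:1:1 ratio has 4 parts, so with N = 117 the expected counts are:
  spiny-fruited bitter: 117 × 1/4 = 29.25
  spiny-fruited non-bitter: 117 × 1/4 = 29.25
  smooth-fruited bitter: 117 × 1/4 = 29.25
  smooth-fruited non-bitter: 117 × 1/4 = 29.25
χ² = Σ (O − E)² / E
  spiny-fruited bitter: (31 − 29.25)² / 29.25 = 0.1047
  spiny-fruited non-bitter: (27 − 29.25)² / 29.25 = 0.1731
  smooth-fruited bitter: (30 − 29.25)² / 29.25 = 0.0192
  smooth-fruited non-bitter: (29 − 29.25)² / 29.25 = 0.0021
χ² = 0.1047 + 0.1731 + 0.0192 + 0.0021 = 0.2991 ≈ 0.299

0.299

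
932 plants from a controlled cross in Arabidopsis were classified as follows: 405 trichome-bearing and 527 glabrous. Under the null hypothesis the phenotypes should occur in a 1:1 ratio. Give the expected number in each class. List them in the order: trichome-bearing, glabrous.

466, 466

Under the 1:1 hypothesis (Σ ratio = 2, N = 932):
  trichome-bearing: 932 × 1/2 = 466
  glabrous: 932 × 1/2 = 466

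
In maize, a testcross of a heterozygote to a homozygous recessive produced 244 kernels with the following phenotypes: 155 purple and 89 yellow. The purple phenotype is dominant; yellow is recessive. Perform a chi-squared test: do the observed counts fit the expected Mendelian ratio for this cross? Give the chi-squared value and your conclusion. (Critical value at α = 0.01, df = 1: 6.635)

17.852; not consistent

A testcross of a heterozygote (Aa × aa) gives a 1:1 phenotypic ratio.
Under the 1:1 hypothesis (Σ ratio = 2, N = 244):
  purple: 244 × 1/2 = 122
  yellow: 244 × 1/2 = 122
χ² = Σ (O − E)² / E
  purple: (155 − 122)² / 122 = 8.9262
  yellow: (89 − 122)² / 122 = 8.9262
χ² = 8.9262 + 8.9262 = 17.8524 ≈ 17.852
Degrees of freedom = 2 − 1 = 1; critical value at α = 0.01 is 6.635.
Since 17.852 > 6.635, we reject the null hypothesis — the data do not fit the 1:1 ratio.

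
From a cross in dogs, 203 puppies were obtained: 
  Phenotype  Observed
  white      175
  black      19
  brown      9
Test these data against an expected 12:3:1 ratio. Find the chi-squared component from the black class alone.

Expected counts for N = 203 under a 12:3:1 ratio (total parts = 16):
  white: 203 × 12/16 = 152.25
  black: 203 × 3/16 = 38.0625
  brown: 203 × 1/16 = 12.6875
Contribution of black: (19 − 38.0625)² / 38.0625 = 9.5469

9.547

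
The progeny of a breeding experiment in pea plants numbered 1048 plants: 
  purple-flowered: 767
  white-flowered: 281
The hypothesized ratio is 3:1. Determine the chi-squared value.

Total ratio parts = 4. Expected numbers out of 1048:
  purple-flowered: 1048 × 3/4 = 786
  white-flowered: 1048 × 1/4 = 262
χ² = Σ (O − E)² / E
  purple-flowered: (767 − 786)² / 786 = 0.4593
  white-flowered: (281 − 262)² / 262 = 1.3779
χ² = 0.4593 + 1.3779 = 1.8372 ≈ 1.837

1.837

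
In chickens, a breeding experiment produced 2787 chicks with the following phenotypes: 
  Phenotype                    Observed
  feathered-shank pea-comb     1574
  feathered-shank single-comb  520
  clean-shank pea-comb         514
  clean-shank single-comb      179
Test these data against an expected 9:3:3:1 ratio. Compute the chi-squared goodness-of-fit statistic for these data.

0.311

The 9:3:3:1 ratio has 16 parts, so with N = 2787 the expected counts are:
  feathered-shank pea-comb: 2787 × 9/16 = 1567.6875
  feathered-shank single-comb: 2787 × 3/16 = 522.5625
  clean-shank pea-comb: 2787 × 3/16 = 522.5625
  clean-shank single-comb: 2787 × 1/16 = 174.1875
χ² = Σ (O − E)² / E
  feathered-shank pea-comb: (1574 − 1567.6875)² / 1567.6875 = 0.0254
  feathered-shank single-comb: (520 − 522.5625)² / 522.5625 = 0.0126
  clean-shank pea-comb: (514 − 522.5625)² / 522.5625 = 0.1403
  clean-shank single-comb: (179 − 174.1875)² / 174.1875 = 0.1330
χ² = 0.0254 + 0.0126 + 0.1403 + 0.1330 = 0.3113 ≈ 0.311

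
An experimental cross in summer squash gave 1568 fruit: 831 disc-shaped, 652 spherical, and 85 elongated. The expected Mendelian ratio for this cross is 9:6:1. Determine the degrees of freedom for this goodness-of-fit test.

2

A goodness-of-fit test with 3 phenotype classes has df = 3 − 1 = 2.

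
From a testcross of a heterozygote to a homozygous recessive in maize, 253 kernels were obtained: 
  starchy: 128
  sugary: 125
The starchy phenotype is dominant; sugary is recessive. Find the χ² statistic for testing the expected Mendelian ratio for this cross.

0.036

A testcross of a heterozygote (Aa × aa) gives a 1:1 phenotypic ratio.
Total ratio parts = 2. Expected numbers out of 253:
  starchy: 253 × 1/2 = 126.5
  sugary: 253 × 1/2 = 126.5
χ² = Σ (O − E)² / E
  starchy: (128 − 126.5)² / 126.5 = 0.0178
  sugary: (125 − 126.5)² / 126.5 = 0.0178
χ² = 0.0178 + 0.0178 = 0.0356 ≈ 0.036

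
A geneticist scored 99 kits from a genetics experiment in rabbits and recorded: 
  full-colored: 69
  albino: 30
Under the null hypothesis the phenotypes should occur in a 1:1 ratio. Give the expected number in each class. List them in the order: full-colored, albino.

Total ratio parts = 2. Expected numbers out of 99:
  full-colored: 99 × 1/2 = 49.5
  albino: 99 × 1/2 = 49.5

49.5, 49.5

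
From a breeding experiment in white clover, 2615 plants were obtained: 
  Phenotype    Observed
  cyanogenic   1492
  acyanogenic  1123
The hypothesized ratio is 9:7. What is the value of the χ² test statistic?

Expected counts for N = 2615 under a 9:7 ratio (total parts = 16):
  cyanogenic: 2615 × 9/16 = 1470.9375
  acyanogenic: 2615 × 7/16 = 1144.0625
χ² = Σ (O − E)² / E
  cyanogenic: (1492 − 1470.9375)² / 1470.9375 = 0.3016
  acyanogenic: (1123 − 1144.0625)² / 1144.0625 = 0.3878
χ² = 0.3016 + 0.3878 = 0.6894 ≈ 0.689

0.689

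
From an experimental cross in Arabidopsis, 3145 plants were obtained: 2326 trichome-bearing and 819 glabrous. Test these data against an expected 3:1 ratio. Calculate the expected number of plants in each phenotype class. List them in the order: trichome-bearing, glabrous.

2358.75, 786.25

Under the 3:1 hypothesis (Σ ratio = 4, N = 3145):
  trichome-bearing: 3145 × 3/4 = 2358.75
  glabrous: 3145 × 1/4 = 786.25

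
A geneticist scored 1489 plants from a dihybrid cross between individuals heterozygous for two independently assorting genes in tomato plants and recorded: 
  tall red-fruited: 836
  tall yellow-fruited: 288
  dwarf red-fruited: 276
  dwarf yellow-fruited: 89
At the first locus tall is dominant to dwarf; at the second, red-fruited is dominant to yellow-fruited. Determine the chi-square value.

A dihybrid F₂ with independent assortment and complete dominance at both loci gives a 9:3:3:1 phenotypic ratio.
Under the 9:3:3:1 hypothesis (Σ ratio = 16, N = 1489):
  tall red-fruited: 1489 × 9/16 = 837.5625
  tall yellow-fruited: 1489 × 3/16 = 279.1875
  dwarf red-fruited: 1489 × 3/16 = 279.1875
  dwarf yellow-fruited: 1489 × 1/16 = 93.0625
χ² = Σ (O − E)² / E
  tall red-fruited: (836 − 837.5625)² / 837.5625 = 0.0029
  tall yellow-fruited: (288 − 279.1875)² / 279.1875 = 0.2782
  dwarf red-fruited: (276 − 279.1875)² / 279.1875 = 0.0364
  dwarf yellow-fruited: (89 − 93.0625)² / 93.0625 = 0.1773
χ² = 0.0029 + 0.2782 + 0.0364 + 0.1773 = 0.4948 ≈ 0.495

0.495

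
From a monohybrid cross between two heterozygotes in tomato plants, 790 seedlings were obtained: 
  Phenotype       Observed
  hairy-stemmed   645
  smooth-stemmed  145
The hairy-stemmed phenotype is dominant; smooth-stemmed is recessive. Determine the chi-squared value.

For a monohybrid cross between heterozygotes with complete dominance, the expected phenotypic ratio is 3:1.
Expected counts for N = 790 under a 3:1 ratio (total parts = 4):
  hairy-stemmed: 790 × 3/4 = 592.5
  smooth-stemmed: 790 × 1/4 = 197.5
χ² = Σ (O − E)² / E
  hairy-stemmed: (645 − 592.5)² / 592.5 = 4.6519
  smooth-stemmed: (145 − 197.5)² / 197.5 = 13.9557
χ² = 4.6519 + 13.9557 = 18.6076 ≈ 18.608

18.608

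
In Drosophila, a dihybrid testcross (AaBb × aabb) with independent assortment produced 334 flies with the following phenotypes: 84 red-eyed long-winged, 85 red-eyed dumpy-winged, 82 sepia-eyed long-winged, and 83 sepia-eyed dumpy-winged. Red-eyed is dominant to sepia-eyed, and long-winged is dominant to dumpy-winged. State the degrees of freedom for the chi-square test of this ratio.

A dihybrid testcross with independent assortment gives a 1:1:1:1 ratio.
A goodness-of-fit test with 4 phenotype classes has df = 4 − 1 = 3.

3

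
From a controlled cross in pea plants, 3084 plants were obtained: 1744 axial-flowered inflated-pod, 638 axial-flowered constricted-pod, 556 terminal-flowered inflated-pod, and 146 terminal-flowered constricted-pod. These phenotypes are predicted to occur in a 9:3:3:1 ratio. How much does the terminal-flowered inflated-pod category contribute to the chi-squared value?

0.856

The 9:3:3:1 ratio has 16 parts, so with N = 3084 the expected counts are:
  axial-flowered inflated-pod: 3084 × 9/16 = 1734.75
  axial-flowered constricted-pod: 3084 × 3/16 = 578.25
  terminal-flowered inflated-pod: 3084 × 3/16 = 578.25
  terminal-flowered constricted-pod: 3084 × 1/16 = 192.75
Contribution of terminal-flowered inflated-pod: (556 − 578.25)² / 578.25 = 0.8561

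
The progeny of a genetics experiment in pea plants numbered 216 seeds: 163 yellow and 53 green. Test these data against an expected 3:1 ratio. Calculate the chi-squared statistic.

Expected counts for N = 216 under a 3:1 ratio (total parts = 4):
  yellow: 216 × 3/4 = 162
  green: 216 × 1/4 = 54
χ² = Σ (O − E)² / E
  yellow: (163 − 162)² / 162 = 0.0062
  green: (53 − 54)² / 54 = 0.0185
χ² = 0.0062 + 0.0185 = 0.0247 ≈ 0.025

0.025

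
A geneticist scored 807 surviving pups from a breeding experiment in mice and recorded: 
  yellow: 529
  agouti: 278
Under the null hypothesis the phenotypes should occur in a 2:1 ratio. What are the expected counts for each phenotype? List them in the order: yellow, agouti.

538, 269

Total ratio parts = 3. Expected numbers out of 807:
  yellow: 807 × 2/3 = 538
  agouti: 807 × 1/3 = 269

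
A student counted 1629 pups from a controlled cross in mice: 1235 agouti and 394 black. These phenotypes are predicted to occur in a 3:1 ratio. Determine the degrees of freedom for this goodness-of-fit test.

A goodness-of-fit test with 2 phenotype classes has df = 2 − 1 = 1.

1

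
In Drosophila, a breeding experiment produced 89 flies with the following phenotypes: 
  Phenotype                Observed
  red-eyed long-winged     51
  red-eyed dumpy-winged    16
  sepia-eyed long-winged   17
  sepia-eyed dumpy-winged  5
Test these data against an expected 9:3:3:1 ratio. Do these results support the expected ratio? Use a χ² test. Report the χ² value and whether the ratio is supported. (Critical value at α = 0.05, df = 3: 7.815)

0.109; consistent

Under the 9:3:3:1 hypothesis (Σ ratio = 16, N = 89):
  red-eyed long-winged: 89 × 9/16 = 50.0625
  red-eyed dumpy-winged: 89 × 3/16 = 16.6875
  sepia-eyed long-winged: 89 × 3/16 = 16.6875
  sepia-eyed dumpy-winged: 89 × 1/16 = 5.5625
χ² = Σ (O − E)² / E
  red-eyed long-winged: (51 − 50.0625)² / 50.0625 = 0.0176
  red-eyed dumpy-winged: (16 − 16.6875)² / 16.6875 = 0.0283
  sepia-eyed long-winged: (17 − 16.6875)² / 16.6875 = 0.0059
  sepia-eyed dumpy-winged: (5 − 5.5625)² / 5.5625 = 0.0569
χ² = 0.0176 + 0.0283 + 0.0059 + 0.0569 = 0.1087 ≈ 0.109
Degrees of freedom = 4 − 1 = 3; critical value at α = 0.05 is 7.815.
Since 0.109 < 7.815, we fail to reject the null hypothesis — the data are consistent with the 9:3:3:1 ratio.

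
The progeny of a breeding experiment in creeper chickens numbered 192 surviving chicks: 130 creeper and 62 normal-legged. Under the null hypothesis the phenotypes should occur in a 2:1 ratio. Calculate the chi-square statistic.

0.094

Under the 2:1 hypothesis (Σ ratio = 3, N = 192):
  creeper: 192 × 2/3 = 128
  normal-legged: 192 × 1/3 = 64
χ² = Σ (O − E)² / E
  creeper: (130 − 128)² / 128 = 0.0312
  normal-legged: (62 − 64)² / 64 = 0.0625
χ² = 0.0312 + 0.0625 = 0.0937 ≈ 0.094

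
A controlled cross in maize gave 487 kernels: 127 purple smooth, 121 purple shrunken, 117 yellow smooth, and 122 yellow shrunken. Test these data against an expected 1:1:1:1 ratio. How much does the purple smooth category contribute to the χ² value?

0.226

Under the 1:1:1:1 hypothesis (Σ ratio = 4, N = 487):
  purple smooth: 487 × 1/4 = 121.75
  purple shrunken: 487 × 1/4 = 121.75
  yellow smooth: 487 × 1/4 = 121.75
  yellow shrunken: 487 × 1/4 = 121.75
Contribution of purple smooth: (127 − 121.75)² / 121.75 = 0.2264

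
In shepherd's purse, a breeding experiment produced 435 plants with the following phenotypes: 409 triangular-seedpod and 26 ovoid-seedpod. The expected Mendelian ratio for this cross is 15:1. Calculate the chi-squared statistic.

0.055

Total ratio parts = 16. Expected numbers out of 435:
  triangular-seedpod: 435 × 15/16 = 407.8125
  ovoid-seedpod: 435 × 1/16 = 27.1875
χ² = Σ (O − E)² / E
  triangular-seedpod: (409 − 407.8125)² / 407.8125 = 0.0035
  ovoid-seedpod: (26 − 27.1875)² / 27.1875 = 0.0519
χ² = 0.0035 + 0.0519 = 0.0554 ≈ 0.055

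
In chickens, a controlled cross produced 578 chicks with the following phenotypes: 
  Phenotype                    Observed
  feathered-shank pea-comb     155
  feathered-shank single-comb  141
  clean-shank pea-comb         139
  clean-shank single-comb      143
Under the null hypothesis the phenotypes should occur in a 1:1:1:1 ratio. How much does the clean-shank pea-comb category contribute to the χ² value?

The 1:1:1:1 ratio has 4 parts, so with N = 578 the expected counts are:
  feathered-shank pea-comb: 578 × 1/4 = 144.5
  feathered-shank single-comb: 578 × 1/4 = 144.5
  clean-shank pea-comb: 578 × 1/4 = 144.5
  clean-shank single-comb: 578 × 1/4 = 144.5
Contribution of clean-shank pea-comb: (139 − 144.5)² / 144.5 = 0.2093

0.209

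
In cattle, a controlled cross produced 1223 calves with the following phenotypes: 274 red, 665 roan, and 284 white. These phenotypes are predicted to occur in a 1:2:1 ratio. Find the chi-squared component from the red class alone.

Expected counts for N = 1223 under a 1:2:1 ratio (total parts = 4):
  red: 1223 × 1/4 = 305.75
  roan: 1223 × 2/4 = 611.5
  white: 1223 × 1/4 = 305.75
Contribution of red: (274 − 305.75)² / 305.75 = 3.2970

3.297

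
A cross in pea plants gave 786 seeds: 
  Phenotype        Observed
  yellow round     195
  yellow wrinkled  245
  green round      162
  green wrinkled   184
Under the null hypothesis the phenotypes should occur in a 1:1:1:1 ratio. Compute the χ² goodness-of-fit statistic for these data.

Expected counts for N = 786 under a 1:1:1:1 ratio (total parts = 4):
  yellow round: 786 × 1/4 = 196.5
  yellow wrinkled: 786 × 1/4 = 196.5
  green round: 786 × 1/4 = 196.5
  green wrinkled: 786 × 1/4 = 196.5
χ² = Σ (O − E)² / E
  yellow round: (195 − 196.5)² / 196.5 = 0.0115
  yellow wrinkled: (245 − 196.5)² / 196.5 = 11.9707
  green round: (162 − 196.5)² / 196.5 = 6.0573
  green wrinkled: (184 − 196.5)² / 196.5 = 0.7952
χ² = 0.0115 + 11.9707 + 6.0573 + 0.7952 = 18.8347 ≈ 18.835

18.835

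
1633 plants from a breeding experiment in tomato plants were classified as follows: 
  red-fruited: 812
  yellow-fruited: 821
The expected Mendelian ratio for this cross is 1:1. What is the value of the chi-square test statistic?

0.050

Expected counts for N = 1633 under a 1:1 ratio (total parts = 2):
  red-fruited: 1633 × 1/2 = 816.5
  yellow-fruited: 1633 × 1/2 = 816.5
χ² = Σ (O − E)² / E
  red-fruited: (812 − 816.5)² / 816.5 = 0.0248
  yellow-fruited: (821 − 816.5)² / 816.5 = 0.0248
χ² = 0.0248 + 0.0248 = 0.0496 ≈ 0.050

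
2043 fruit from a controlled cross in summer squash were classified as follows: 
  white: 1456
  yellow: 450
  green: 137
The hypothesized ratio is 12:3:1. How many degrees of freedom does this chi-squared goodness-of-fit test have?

A goodness-of-fit test with 3 phenotype classes has df = 3 − 1 = 2.

2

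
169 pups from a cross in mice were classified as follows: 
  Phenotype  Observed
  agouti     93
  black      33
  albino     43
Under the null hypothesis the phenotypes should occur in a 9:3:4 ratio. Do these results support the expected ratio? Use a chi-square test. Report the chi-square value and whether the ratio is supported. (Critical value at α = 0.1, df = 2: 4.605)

0.112; consistent

The 9:3:4 ratio has 16 parts, so with N = 169 the expected counts are:
  agouti: 169 × 9/16 = 95.0625
  black: 169 × 3/16 = 31.6875
  albino: 169 × 4/16 = 42.25
χ² = Σ (O − E)² / E
  agouti: (93 − 95.0625)² / 95.0625 = 0.0447
  black: (33 − 31.6875)² / 31.6875 = 0.0544
  albino: (43 − 42.25)² / 42.25 = 0.0133
χ² = 0.0447 + 0.0544 + 0.0133 = 0.1124 ≈ 0.112
Degrees of freedom = 3 − 1 = 2; critical value at α = 0.1 is 4.605.
Since 0.112 < 4.605, we fail to reject the null hypothesis — the data are consistent with the 9:3:4 ratio.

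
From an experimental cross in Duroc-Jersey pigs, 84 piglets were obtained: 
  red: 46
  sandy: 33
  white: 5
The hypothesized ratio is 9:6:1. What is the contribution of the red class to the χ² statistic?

Total ratio parts = 16. Expected numbers out of 84:
  red: 84 × 9/16 = 47.25
  sandy: 84 × 6/16 = 31.5
  white: 84 × 1/16 = 5.25
Contribution of red: (46 − 47.25)² / 47.25 = 0.0331

0.033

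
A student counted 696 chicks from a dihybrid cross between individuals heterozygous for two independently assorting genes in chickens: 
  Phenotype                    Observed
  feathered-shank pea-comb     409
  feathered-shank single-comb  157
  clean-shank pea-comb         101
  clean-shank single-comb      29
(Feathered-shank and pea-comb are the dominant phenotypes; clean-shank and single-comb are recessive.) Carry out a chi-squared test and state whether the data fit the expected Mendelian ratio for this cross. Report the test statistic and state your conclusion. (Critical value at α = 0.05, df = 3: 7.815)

17.665; not consistent

A dihybrid F₂ with independent assortment and complete dominance at both loci gives a 9:3:3:1 phenotypic ratio.
Total ratio parts = 16. Expected numbers out of 696:
  feathered-shank pea-comb: 696 × 9/16 = 391.5
  feathered-shank single-comb: 696 × 3/16 = 130.5
  clean-shank pea-comb: 696 × 3/16 = 130.5
  clean-shank single-comb: 696 × 1/16 = 43.5
χ² = Σ (O − E)² / E
  feathered-shank pea-comb: (409 − 391.5)² / 391.5 = 0.7822
  feathered-shank single-comb: (157 − 130.5)² / 130.5 = 5.3812
  clean-shank pea-comb: (101 − 130.5)² / 130.5 = 6.6686
  clean-shank single-comb: (29 − 43.5)² / 43.5 = 4.8333
χ² = 0.7822 + 5.3812 + 6.6686 + 4.8333 = 17.6653 ≈ 17.665
Degrees of freedom = 4 − 1 = 3; critical value at α = 0.05 is 7.815.
Since 17.665 > 7.815, we reject the null hypothesis — the data do not fit the 9:3:3:1 ratio.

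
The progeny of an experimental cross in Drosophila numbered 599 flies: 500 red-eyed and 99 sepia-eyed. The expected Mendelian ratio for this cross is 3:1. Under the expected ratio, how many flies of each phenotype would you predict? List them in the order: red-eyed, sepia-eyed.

Under the 3:1 hypothesis (Σ ratio = 4, N = 599):
  red-eyed: 599 × 3/4 = 449.25
  sepia-eyed: 599 × 1/4 = 149.75

449.25, 149.75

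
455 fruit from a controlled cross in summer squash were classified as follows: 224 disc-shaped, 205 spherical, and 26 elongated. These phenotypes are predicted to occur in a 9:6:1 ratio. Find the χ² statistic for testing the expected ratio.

11.120

Total ratio parts = 16. Expected numbers out of 455:
  disc-shaped: 455 × 9/16 = 255.9375
  spherical: 455 × 6/16 = 170.625
  elongated: 455 × 1/16 = 28.4375
χ² = Σ (O − E)² / E
  disc-shaped: (224 − 255.9375)² / 255.9375 = 3.9854
  spherical: (205 − 170.625)² / 170.625 = 6.9254
  elongated: (26 − 28.4375)² / 28.4375 = 0.2089
χ² = 3.9854 + 6.9254 + 0.2089 = 11.1197 ≈ 11.120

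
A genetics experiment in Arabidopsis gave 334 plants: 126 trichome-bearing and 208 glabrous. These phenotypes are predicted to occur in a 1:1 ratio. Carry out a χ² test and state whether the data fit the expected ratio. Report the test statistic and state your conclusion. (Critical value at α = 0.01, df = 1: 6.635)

20.132; not consistent

Under the 1:1 hypothesis (Σ ratio = 2, N = 334):
  trichome-bearing: 334 × 1/2 = 167
  glabrous: 334 × 1/2 = 167
χ² = Σ (O − E)² / E
  trichome-bearing: (126 − 167)² / 167 = 10.0659
  glabrous: (208 − 167)² / 167 = 10.0659
χ² = 10.0659 + 10.0659 = 20.1318 ≈ 20.132
Degrees of freedom = 2 − 1 = 1; critical value at α = 0.01 is 6.635.
Since 20.132 > 6.635, we reject the null hypothesis — the data do not fit the 1:1 ratio.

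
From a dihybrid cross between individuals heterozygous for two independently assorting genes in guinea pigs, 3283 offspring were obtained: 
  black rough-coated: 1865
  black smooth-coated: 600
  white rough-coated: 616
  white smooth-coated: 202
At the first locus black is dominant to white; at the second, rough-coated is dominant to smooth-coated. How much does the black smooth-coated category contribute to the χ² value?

0.393

A dihybrid F₂ with independent assortment and complete dominance at both loci gives a 9:3:3:1 phenotypic ratio.
Under the 9:3:3:1 hypothesis (Σ ratio = 16, N = 3283):
  black rough-coated: 3283 × 9/16 = 1846.6875
  black smooth-coated: 3283 × 3/16 = 615.5625
  white rough-coated: 3283 × 3/16 = 615.5625
  white smooth-coated: 3283 × 1/16 = 205.1875
Contribution of black smooth-coated: (600 − 615.5625)² / 615.5625 = 0.3934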